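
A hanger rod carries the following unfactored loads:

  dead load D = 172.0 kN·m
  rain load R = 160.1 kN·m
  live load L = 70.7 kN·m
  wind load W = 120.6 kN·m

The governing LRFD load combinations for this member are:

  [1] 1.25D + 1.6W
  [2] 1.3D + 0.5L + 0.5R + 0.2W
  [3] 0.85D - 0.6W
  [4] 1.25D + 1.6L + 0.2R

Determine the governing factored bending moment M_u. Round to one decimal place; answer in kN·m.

[1] 1.25(172.0) + 1.6(120.6) = 215.0 + 193.0 = 408.0
[2] 1.3(172.0) + 0.5(70.7) + 0.5(160.1) + 0.2(120.6) = 363.1
[3] 0.85(172.0) - 0.6(120.6) = 146.2 - 72.4 = 73.8
[4] 1.25(172.0) + 1.6(70.7) + 0.2(160.1) = 215.0 + 113.1 + 32.0 = 360.1
The controlling combination is 1, giving 408.0 kN·m.

408.0 kN·m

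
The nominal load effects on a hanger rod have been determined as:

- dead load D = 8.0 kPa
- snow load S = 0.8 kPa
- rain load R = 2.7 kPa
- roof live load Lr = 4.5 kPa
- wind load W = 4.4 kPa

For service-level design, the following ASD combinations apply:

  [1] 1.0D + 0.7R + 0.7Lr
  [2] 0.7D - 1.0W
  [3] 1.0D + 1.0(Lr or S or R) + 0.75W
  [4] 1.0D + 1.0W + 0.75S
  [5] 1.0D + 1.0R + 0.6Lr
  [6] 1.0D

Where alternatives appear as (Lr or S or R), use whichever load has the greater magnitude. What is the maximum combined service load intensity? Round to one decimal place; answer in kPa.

(Lr or S or R) → Lr = 4.5 kPa.
[1] 1.0(8.0) + 0.7(2.7) + 0.7(4.5) = 13.0
[2] 0.7(8.0) - 1.0(4.4) = 5.6 - 4.4 = 1.2
[3] 1.0(8.0) + 1.0(4.5) + 0.75(4.4) = 8.0 + 4.5 + 3.3 = 15.8
[4] 1.0(8.0) + 1.0(4.4) + 0.75(0.8) = 8.0 + 4.4 + 0.6 = 13.0
[5] 1.0(8.0) + 1.0(2.7) + 0.6(4.5) = 8.0 + 2.7 + 2.7 = 13.4
[6] 1.0(8.0) = 8.0
Combination 3 governs: q = 15.8 kPa.

15.8 kPa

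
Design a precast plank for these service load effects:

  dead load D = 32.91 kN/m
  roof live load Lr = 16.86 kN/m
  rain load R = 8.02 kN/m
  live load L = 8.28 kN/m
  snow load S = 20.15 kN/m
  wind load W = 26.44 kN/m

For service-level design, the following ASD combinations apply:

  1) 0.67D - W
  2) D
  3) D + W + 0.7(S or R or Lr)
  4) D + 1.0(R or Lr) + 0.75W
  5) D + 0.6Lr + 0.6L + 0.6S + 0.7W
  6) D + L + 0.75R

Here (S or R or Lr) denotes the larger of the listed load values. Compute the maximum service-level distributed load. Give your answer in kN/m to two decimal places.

(S or R or Lr) → S = 20.15 kN/m; (R or Lr) → Lr = 16.86 kN/m.
1) 0.67(32.91) - 1.0(26.44) = 22.05 - 26.44 = -4.39
2) 1.0(32.91) = 32.91
3) 1.0(32.91) + 1.0(26.44) + 0.7(20.15) = 32.91 + 26.44 + 14.11 = 73.46
4) 1.0(32.91) + 1.0(16.86) + 0.75(26.44) = 32.91 + 16.86 + 19.83 = 69.60
5) 1.0(32.91) + 0.6(16.86) + 0.6(8.28) + 0.6(20.15) + 0.7(26.44) = 78.59
6) 1.0(32.91) + 1.0(8.28) + 0.75(8.02) = 32.91 + 8.28 + 6.02 = 47.21
Combination 5 governs: w = 78.59 kN/m.

78.59 kN/m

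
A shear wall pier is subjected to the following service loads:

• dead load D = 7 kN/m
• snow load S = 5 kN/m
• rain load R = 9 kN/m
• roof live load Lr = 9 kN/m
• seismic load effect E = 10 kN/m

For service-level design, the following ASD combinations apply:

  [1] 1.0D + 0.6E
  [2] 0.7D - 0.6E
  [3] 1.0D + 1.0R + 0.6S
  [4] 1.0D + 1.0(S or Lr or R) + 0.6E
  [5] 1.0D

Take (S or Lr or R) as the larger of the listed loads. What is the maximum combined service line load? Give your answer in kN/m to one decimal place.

(S or Lr or R) → Lr = 9 kN/m.
[1] 1.0(7) + 0.6(10) = 7.0 + 6.0 = 13.0
[2] 0.7(7) - 0.6(10) = 4.9 - 6.0 = -1.1
[3] 1.0(7) + 1.0(9) + 0.6(5) = 7.0 + 9.0 + 3.0 = 19.0
[4] 1.0(7) + 1.0(9) + 0.6(10) = 7.0 + 9.0 + 6.0 = 22.0
[5] 1.0(7) = 7.0
The controlling combination is 4, giving 22.0 kN/m.

22.0 kN/m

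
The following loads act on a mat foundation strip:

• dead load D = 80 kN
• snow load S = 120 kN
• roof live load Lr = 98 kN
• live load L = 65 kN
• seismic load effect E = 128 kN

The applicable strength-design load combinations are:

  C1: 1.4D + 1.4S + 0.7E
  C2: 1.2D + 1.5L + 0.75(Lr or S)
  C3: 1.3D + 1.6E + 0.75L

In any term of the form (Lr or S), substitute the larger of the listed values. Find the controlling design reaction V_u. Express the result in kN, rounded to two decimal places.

369.60 kN

(Lr or S) → S = 120 kN.
C1: 1.4(80) + 1.4(120) + 0.7(128) = 112.00 + 168.00 + 89.60 = 369.60
C2: 1.2(80) + 1.5(65) + 0.75(120) = 96.00 + 97.50 + 90.00 = 283.50
C3: 1.3(80) + 1.6(128) + 0.75(65) = 104.00 + 204.80 + 48.75 = 357.55
Maximum is from combination 1.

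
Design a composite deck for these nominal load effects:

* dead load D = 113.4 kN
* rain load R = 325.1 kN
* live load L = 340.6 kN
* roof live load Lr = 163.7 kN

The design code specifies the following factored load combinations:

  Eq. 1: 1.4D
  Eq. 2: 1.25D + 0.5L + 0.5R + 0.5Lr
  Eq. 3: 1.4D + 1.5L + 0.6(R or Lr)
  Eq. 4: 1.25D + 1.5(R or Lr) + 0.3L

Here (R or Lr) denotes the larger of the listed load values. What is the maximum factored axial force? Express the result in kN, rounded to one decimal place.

(R or Lr) → R = 325.1 kN.
Eq. 1: 1.4(113.4) = 158.8
Eq. 2: 1.25(113.4) + 0.5(340.6) + 0.5(325.1) + 0.5(163.7) = 556.5
Eq. 3: 1.4(113.4) + 1.5(340.6) + 0.6(325.1) = 864.7
Eq. 4: 1.25(113.4) + 1.5(325.1) + 0.3(340.6) = 731.6
The controlling combination is 3, giving 864.7 kN.

864.7 kN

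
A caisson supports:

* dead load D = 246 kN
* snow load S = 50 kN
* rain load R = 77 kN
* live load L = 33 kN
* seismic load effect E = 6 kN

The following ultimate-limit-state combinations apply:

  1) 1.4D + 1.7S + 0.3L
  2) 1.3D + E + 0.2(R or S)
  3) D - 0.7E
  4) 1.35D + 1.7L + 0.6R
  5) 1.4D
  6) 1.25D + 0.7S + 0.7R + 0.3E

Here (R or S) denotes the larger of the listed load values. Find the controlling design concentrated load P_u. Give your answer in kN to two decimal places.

(R or S) → R = 77 kN.
1) 1.4(246) + 1.7(50) + 0.3(33) = 344.40 + 85.00 + 9.90 = 439.30
2) 1.3(246) + 1.0(6) + 0.2(77) = 319.80 + 6.00 + 15.40 = 341.20
3) 1.0(246) - 0.7(6) = 246.00 - 4.20 = 241.80
4) 1.35(246) + 1.7(33) + 0.6(77) = 332.10 + 56.10 + 46.20 = 434.40
5) 1.4(246) = 344.40
6) 1.25(246) + 0.7(50) + 0.7(77) + 0.3(6) = 307.50 + 35.00 + 53.90 + 1.80 = 398.20
The controlling combination is 1, giving 439.30 kN.

439.30 kN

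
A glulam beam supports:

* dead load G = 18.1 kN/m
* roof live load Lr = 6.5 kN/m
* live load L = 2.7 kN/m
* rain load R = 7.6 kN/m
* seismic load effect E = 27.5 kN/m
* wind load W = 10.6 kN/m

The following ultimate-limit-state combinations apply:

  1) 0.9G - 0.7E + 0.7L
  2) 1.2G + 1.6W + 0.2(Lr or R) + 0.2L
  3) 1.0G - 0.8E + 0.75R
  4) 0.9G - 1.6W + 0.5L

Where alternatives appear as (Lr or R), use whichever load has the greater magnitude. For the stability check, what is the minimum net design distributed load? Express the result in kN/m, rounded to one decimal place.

-1.1 kN/m

(Lr or R) → R = 7.6 kN/m.
1) 0.9(18.1) - 0.7(27.5) + 0.7(2.7) = 16.3 - 19.3 + 1.9 = -1.1
2) 1.2(18.1) + 1.6(10.6) + 0.2(7.6) + 0.2(2.7) = 21.7 + 17.0 + 1.5 + 0.5 = 40.7
3) 1.0(18.1) - 0.8(27.5) + 0.75(7.6) = 18.1 - 22.0 + 5.7 = 1.8
4) 0.9(18.1) - 1.6(10.6) + 0.5(2.7) = 16.3 - 17.0 + 1.4 = 0.7
Combination 1 gives the minimum: -1.1 kN/m.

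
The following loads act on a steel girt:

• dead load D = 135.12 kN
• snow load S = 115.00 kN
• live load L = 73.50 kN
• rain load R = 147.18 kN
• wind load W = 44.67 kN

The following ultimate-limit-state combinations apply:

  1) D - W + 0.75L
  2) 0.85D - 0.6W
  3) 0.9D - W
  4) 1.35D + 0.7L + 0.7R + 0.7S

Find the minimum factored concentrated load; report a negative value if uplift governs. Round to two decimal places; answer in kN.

76.94 kN

1) 1.0(135.12) - 1.0(44.67) + 0.75(73.50) = 135.12 - 44.67 + 55.13 = 145.58
2) 0.85(135.12) - 0.6(44.67) = 114.85 - 26.80 = 88.05
3) 0.9(135.12) - 1.0(44.67) = 121.61 - 44.67 = 76.94
4) 1.35(135.12) + 0.7(73.50) + 0.7(147.18) + 0.7(115.00) = 182.41 + 51.45 + 103.03 + 80.50 = 417.39
Combination 3 gives the minimum: 76.94 kN.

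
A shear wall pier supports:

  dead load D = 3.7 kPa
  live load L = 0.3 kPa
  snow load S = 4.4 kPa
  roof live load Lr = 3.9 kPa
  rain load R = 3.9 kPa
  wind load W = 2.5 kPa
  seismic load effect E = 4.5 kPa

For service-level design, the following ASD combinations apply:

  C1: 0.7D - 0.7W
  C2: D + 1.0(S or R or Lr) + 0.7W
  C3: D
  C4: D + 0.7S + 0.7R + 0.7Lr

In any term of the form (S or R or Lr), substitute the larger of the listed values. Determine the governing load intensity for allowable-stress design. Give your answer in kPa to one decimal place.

12.2 kPa

(S or R or Lr) → S = 4.4 kPa.
C1: 0.7(3.7) - 0.7(2.5) = 2.6 - 1.8 = 0.8
C2: 1.0(3.7) + 1.0(4.4) + 0.7(2.5) = 3.7 + 4.4 + 1.8 = 9.9
C3: 1.0(3.7) = 3.7
C4: 1.0(3.7) + 0.7(4.4) + 0.7(3.9) + 0.7(3.9) = 3.7 + 3.1 + 2.7 + 2.7 = 12.2
Combination 4 governs: q = 12.2 kPa.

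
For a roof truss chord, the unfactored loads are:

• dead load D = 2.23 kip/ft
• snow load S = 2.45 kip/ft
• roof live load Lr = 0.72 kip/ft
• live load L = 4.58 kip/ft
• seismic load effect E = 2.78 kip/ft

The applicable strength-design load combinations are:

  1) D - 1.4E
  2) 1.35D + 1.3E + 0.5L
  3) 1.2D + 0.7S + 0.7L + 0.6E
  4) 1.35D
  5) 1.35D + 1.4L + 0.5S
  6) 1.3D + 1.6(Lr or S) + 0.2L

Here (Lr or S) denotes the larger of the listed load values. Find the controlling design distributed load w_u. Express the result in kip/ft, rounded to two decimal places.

(Lr or S) → S = 2.45 kip/ft.
1) 1.0(2.23) - 1.4(2.78) = 2.23 - 3.89 = -1.66
2) 1.35(2.23) + 1.3(2.78) + 0.5(4.58) = 3.01 + 3.61 + 2.29 = 8.91
3) 1.2(2.23) + 0.7(2.45) + 0.7(4.58) + 0.6(2.78) = 9.27
4) 1.35(2.23) = 3.01
5) 1.35(2.23) + 1.4(4.58) + 0.5(2.45) = 3.01 + 6.41 + 1.23 = 10.65
6) 1.3(2.23) + 1.6(2.45) + 0.2(4.58) = 2.90 + 3.92 + 0.92 = 7.74
Combination 5 governs: w_u = 10.65 kip/ft.

10.65 kip/ft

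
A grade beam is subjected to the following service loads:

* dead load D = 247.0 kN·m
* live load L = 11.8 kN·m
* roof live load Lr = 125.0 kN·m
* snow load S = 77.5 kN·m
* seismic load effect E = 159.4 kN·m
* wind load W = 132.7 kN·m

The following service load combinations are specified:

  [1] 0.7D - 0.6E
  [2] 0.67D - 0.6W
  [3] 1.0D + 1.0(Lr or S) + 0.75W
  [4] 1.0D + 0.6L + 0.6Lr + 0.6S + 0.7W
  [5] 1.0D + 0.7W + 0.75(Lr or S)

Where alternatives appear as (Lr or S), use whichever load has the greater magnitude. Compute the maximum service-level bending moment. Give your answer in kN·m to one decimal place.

(Lr or S) → Lr = 125.0 kN·m.
[1] 0.7(247.0) - 0.6(159.4) = 77.3
[2] 0.67(247.0) - 0.6(132.7) = 85.9
[3] 1.0(247.0) + 1.0(125.0) + 0.75(132.7) = 471.5
[4] 1.0(247.0) + 0.6(11.8) + 0.6(125.0) + 0.6(77.5) + 0.7(132.7) = 468.5
[5] 1.0(247.0) + 0.7(132.7) + 0.75(125.0) = 433.6
Maximum is from combination 3.

471.5 kN·m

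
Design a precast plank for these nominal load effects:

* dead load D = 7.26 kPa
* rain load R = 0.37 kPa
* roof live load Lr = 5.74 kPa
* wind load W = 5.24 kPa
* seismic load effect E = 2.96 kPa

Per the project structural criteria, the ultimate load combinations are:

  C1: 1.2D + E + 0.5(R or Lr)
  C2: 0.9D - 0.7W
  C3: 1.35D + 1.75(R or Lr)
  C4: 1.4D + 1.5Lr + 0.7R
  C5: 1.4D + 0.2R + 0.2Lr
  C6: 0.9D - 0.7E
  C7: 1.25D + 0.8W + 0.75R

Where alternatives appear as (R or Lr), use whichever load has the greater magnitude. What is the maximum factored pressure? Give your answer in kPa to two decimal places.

(R or Lr) → Lr = 5.74 kPa.
C1: 1.2(7.26) + 1.0(2.96) + 0.5(5.74) = 8.71 + 2.96 + 2.87 = 14.54
C2: 0.9(7.26) - 0.7(5.24) = 2.87
C3: 1.35(7.26) + 1.75(5.74) = 9.80 + 10.05 = 19.85
C4: 1.4(7.26) + 1.5(5.74) + 0.7(0.37) = 10.16 + 8.61 + 0.26 = 19.03
C5: 1.4(7.26) + 0.2(0.37) + 0.2(5.74) = 11.39
C6: 0.9(7.26) - 0.7(2.96) = 6.53 - 2.07 = 4.46
C7: 1.25(7.26) + 0.8(5.24) + 0.75(0.37) = 13.54
Maximum is from combination 3.

19.85 kPa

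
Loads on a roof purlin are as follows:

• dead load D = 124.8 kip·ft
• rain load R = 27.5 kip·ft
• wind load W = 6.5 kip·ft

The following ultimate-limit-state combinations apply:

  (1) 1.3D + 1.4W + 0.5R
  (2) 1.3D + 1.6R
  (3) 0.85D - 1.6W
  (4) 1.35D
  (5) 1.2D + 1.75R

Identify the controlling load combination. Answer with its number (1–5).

(1) 1.3(124.8) + 1.4(6.5) + 0.5(27.5) = 162.2 + 9.1 + 13.8 = 185.1
(2) 1.3(124.8) + 1.6(27.5) = 162.2 + 44.0 = 206.2
(3) 0.85(124.8) - 1.6(6.5) = 106.1 - 10.4 = 95.7
(4) 1.35(124.8) = 168.5
(5) 1.2(124.8) + 1.75(27.5) = 149.8 + 48.1 = 197.9
The largest value is 206.2 kip·ft from combination 2.

Combination 2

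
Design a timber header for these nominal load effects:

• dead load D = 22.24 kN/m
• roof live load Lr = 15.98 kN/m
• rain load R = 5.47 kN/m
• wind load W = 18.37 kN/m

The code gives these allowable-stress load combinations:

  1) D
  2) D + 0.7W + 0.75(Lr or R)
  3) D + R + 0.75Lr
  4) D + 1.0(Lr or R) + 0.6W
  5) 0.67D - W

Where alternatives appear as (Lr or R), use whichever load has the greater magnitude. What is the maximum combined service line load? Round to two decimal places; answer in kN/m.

49.24 kN/m

(Lr or R) → Lr = 15.98 kN/m.
1) 1.0(22.24) = 22.24
2) 1.0(22.24) + 0.7(18.37) + 0.75(15.98) = 47.08
3) 1.0(22.24) + 1.0(5.47) + 0.75(15.98) = 22.24 + 5.47 + 11.99 = 39.70
4) 1.0(22.24) + 1.0(15.98) + 0.6(18.37) = 22.24 + 15.98 + 11.02 = 49.24
5) 0.67(22.24) - 1.0(18.37) = 14.90 - 18.37 = -3.47
Combination 4 governs: w = 49.24 kN/m.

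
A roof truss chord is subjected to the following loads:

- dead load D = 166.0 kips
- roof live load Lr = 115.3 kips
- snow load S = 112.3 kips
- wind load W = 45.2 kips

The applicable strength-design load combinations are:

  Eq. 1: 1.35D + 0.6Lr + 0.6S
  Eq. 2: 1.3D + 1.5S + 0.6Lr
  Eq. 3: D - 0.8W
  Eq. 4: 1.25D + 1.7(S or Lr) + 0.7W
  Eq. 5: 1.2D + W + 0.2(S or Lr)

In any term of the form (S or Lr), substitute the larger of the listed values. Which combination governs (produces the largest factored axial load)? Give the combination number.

Combination 2

(S or Lr) → Lr = 115.3 kips.
Eq. 1: 1.35(166.0) + 0.6(115.3) + 0.6(112.3) = 360.7
Eq. 2: 1.3(166.0) + 1.5(112.3) + 0.6(115.3) = 453.4
Eq. 3: 1.0(166.0) - 0.8(45.2) = 129.8
Eq. 4: 1.25(166.0) + 1.7(115.3) + 0.7(45.2) = 435.2
Eq. 5: 1.2(166.0) + 1.0(45.2) + 0.2(115.3) = 267.5
The largest value is 453.4 kips from combination 2.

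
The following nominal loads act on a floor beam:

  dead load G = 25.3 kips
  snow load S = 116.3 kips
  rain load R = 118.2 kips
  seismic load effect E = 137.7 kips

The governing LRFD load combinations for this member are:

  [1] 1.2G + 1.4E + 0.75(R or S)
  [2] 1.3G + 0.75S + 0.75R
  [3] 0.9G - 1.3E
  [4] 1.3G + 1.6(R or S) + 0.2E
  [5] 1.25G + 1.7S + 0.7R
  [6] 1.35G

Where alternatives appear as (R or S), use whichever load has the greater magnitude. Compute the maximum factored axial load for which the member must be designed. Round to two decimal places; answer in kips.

312.08 kips

(R or S) → R = 118.2 kips.
[1] 1.2(25.3) + 1.4(137.7) + 0.75(118.2) = 30.36 + 192.78 + 88.65 = 311.79
[2] 1.3(25.3) + 0.75(116.3) + 0.75(118.2) = 32.89 + 87.23 + 88.65 = 208.77
[3] 0.9(25.3) - 1.3(137.7) = 22.77 - 179.01 = -156.24
[4] 1.3(25.3) + 1.6(118.2) + 0.2(137.7) = 32.89 + 189.12 + 27.54 = 249.55
[5] 1.25(25.3) + 1.7(116.3) + 0.7(118.2) = 31.63 + 197.71 + 82.74 = 312.08
[6] 1.35(25.3) = 34.16
The controlling combination is 5, giving 312.08 kips.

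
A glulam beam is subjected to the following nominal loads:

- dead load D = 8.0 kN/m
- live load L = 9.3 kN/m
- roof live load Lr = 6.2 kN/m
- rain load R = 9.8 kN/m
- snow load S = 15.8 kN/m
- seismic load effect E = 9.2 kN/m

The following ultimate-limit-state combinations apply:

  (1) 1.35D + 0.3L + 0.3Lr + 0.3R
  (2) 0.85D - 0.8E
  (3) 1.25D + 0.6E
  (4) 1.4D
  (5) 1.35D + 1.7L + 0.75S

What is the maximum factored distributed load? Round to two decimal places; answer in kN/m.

38.46 kN/m

(1) 1.35(8.0) + 0.3(9.3) + 0.3(6.2) + 0.3(9.8) = 10.80 + 2.79 + 1.86 + 2.94 = 18.39
(2) 0.85(8.0) - 0.8(9.2) = 6.80 - 7.36 = -0.56
(3) 1.25(8.0) + 0.6(9.2) = 10.00 + 5.52 = 15.52
(4) 1.4(8.0) = 11.20
(5) 1.35(8.0) + 1.7(9.3) + 0.75(15.8) = 10.80 + 15.81 + 11.85 = 38.46
Maximum is from combination 5.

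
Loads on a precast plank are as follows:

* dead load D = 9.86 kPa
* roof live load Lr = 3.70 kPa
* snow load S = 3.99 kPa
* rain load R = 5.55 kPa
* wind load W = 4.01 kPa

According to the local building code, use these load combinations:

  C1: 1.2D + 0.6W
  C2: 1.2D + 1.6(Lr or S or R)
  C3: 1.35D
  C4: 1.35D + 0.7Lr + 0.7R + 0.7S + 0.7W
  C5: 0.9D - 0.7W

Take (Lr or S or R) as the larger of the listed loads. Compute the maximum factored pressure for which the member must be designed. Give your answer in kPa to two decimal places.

(Lr or S or R) → R = 5.55 kPa.
C1: 1.2(9.86) + 0.6(4.01) = 14.24
C2: 1.2(9.86) + 1.6(5.55) = 20.71
C3: 1.35(9.86) = 13.31
C4: 1.35(9.86) + 0.7(3.70) + 0.7(5.55) + 0.7(3.99) + 0.7(4.01) = 25.39
C5: 0.9(9.86) - 0.7(4.01) = 6.07
The controlling combination is 4, giving 25.39 kPa.

25.39 kPa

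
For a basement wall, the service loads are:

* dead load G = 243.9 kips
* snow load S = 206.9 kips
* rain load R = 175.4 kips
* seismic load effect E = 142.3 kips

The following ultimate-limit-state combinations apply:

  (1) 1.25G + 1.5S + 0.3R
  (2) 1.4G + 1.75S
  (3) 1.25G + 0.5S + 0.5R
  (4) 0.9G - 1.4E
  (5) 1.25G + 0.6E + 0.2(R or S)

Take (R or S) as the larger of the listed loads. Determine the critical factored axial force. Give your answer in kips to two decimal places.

(R or S) → S = 206.9 kips.
(1) 1.25(243.9) + 1.5(206.9) + 0.3(175.4) = 667.85
(2) 1.4(243.9) + 1.75(206.9) = 703.54
(3) 1.25(243.9) + 0.5(206.9) + 0.5(175.4) = 496.03
(4) 0.9(243.9) - 1.4(142.3) = 20.29
(5) 1.25(243.9) + 0.6(142.3) + 0.2(206.9) = 431.64
The controlling combination is 2, giving 703.54 kips.

703.54 kips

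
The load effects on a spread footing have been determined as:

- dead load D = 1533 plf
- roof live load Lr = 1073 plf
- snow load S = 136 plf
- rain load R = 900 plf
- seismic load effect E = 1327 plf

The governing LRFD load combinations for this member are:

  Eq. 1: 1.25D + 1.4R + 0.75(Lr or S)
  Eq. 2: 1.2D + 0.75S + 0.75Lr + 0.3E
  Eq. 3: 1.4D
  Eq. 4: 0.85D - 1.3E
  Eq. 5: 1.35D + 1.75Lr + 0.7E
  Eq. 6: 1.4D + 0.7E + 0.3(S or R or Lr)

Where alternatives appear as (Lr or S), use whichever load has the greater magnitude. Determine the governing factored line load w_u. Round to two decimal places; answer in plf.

(Lr or S) → Lr = 1073 plf; (S or R or Lr) → Lr = 1073 plf.
Eq. 1: 1.25(1533) + 1.4(900) + 0.75(1073) = 1916.25 + 1260.00 + 804.75 = 3981.00
Eq. 2: 1.2(1533) + 0.75(136) + 0.75(1073) + 0.3(1327) = 1839.60 + 102.00 + 804.75 + 398.10 = 3144.45
Eq. 3: 1.4(1533) = 2146.20
Eq. 4: 0.85(1533) - 1.3(1327) = 1303.05 - 1725.10 = -422.05
Eq. 5: 1.35(1533) + 1.75(1073) + 0.7(1327) = 2069.55 + 1877.75 + 928.90 = 4876.20
Eq. 6: 1.4(1533) + 0.7(1327) + 0.3(1073) = 2146.20 + 928.90 + 321.90 = 3397.00
Combination 5 governs: w_u = 4876.20 plf.

4876.20 plf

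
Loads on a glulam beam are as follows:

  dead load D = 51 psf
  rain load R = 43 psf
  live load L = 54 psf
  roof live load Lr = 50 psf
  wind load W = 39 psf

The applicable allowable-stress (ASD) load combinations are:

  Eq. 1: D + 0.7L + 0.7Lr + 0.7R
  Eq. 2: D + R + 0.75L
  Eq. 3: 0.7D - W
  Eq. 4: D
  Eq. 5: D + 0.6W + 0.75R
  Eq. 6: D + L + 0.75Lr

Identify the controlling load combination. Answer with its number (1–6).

Eq. 1: 1.0(51) + 0.7(54) + 0.7(50) + 0.7(43) = 51.00 + 37.80 + 35.00 + 30.10 = 153.90
Eq. 2: 1.0(51) + 1.0(43) + 0.75(54) = 51.00 + 43.00 + 40.50 = 134.50
Eq. 3: 0.7(51) - 1.0(39) = 35.70 - 39.00 = -3.30
Eq. 4: 1.0(51) = 51.00
Eq. 5: 1.0(51) + 0.6(39) + 0.75(43) = 51.00 + 23.40 + 32.25 = 106.65
Eq. 6: 1.0(51) + 1.0(54) + 0.75(50) = 51.00 + 54.00 + 37.50 = 142.50
The largest value is 153.90 psf from combination 1.

Combination 1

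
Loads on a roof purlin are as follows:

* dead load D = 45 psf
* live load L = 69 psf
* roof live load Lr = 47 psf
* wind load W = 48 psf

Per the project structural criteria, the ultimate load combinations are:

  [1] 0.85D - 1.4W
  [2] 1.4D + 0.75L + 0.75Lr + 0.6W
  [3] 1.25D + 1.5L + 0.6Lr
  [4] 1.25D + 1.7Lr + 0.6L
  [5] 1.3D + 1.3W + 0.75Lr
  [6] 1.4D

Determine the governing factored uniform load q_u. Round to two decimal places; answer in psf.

187.95 psf

[1] 0.85(45) - 1.4(48) = 38.25 - 67.20 = -28.95
[2] 1.4(45) + 0.75(69) + 0.75(47) + 0.6(48) = 63.00 + 51.75 + 35.25 + 28.80 = 178.80
[3] 1.25(45) + 1.5(69) + 0.6(47) = 56.25 + 103.50 + 28.20 = 187.95
[4] 1.25(45) + 1.7(47) + 0.6(69) = 56.25 + 79.90 + 41.40 = 177.55
[5] 1.3(45) + 1.3(48) + 0.75(47) = 58.50 + 62.40 + 35.25 = 156.15
[6] 1.4(45) = 63.00
The controlling combination is 3, giving 187.95 psf.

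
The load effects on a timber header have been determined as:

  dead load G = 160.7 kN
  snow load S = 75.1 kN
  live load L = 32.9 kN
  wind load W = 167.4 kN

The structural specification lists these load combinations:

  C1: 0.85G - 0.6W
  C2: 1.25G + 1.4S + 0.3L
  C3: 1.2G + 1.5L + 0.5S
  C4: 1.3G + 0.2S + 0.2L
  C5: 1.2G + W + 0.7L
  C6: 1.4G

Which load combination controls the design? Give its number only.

Combination 5

C1: 0.85(160.7) - 0.6(167.4) = 136.60 - 100.44 = 36.16
C2: 1.25(160.7) + 1.4(75.1) + 0.3(32.9) = 200.88 + 105.14 + 9.87 = 315.89
C3: 1.2(160.7) + 1.5(32.9) + 0.5(75.1) = 192.84 + 49.35 + 37.55 = 279.74
C4: 1.3(160.7) + 0.2(75.1) + 0.2(32.9) = 208.91 + 15.02 + 6.58 = 230.51
C5: 1.2(160.7) + 1.0(167.4) + 0.7(32.9) = 192.84 + 167.40 + 23.03 = 383.27
C6: 1.4(160.7) = 224.98
The largest value is 383.27 kN from combination 5.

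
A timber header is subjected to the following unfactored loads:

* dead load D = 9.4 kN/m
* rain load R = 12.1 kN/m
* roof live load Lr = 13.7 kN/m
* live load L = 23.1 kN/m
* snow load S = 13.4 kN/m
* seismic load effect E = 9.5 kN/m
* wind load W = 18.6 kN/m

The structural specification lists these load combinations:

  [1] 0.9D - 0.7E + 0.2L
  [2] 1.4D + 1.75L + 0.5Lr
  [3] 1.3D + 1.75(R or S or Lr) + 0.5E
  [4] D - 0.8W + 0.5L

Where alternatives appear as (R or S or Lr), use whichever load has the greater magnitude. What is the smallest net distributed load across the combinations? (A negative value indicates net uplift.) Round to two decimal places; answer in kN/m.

6.07 kN/m

(R or S or Lr) → Lr = 13.7 kN/m.
[1] 0.9(9.4) - 0.7(9.5) + 0.2(23.1) = 6.43
[2] 1.4(9.4) + 1.75(23.1) + 0.5(13.7) = 60.44
[3] 1.3(9.4) + 1.75(13.7) + 0.5(9.5) = 40.95
[4] 1.0(9.4) - 0.8(18.6) + 0.5(23.1) = 6.07
Combination 4 gives the minimum: 6.07 kN/m.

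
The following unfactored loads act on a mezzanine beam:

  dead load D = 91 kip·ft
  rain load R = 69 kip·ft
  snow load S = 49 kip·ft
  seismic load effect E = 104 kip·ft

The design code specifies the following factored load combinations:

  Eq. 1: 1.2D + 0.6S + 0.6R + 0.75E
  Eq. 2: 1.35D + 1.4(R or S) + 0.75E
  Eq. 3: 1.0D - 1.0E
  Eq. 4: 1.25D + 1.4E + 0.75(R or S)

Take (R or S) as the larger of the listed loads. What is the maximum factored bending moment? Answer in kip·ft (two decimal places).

311.10 kip·ft

(R or S) → R = 69 kip·ft.
Eq. 1: 1.2(91) + 0.6(49) + 0.6(69) + 0.75(104) = 109.20 + 29.40 + 41.40 + 78.00 = 258.00
Eq. 2: 1.35(91) + 1.4(69) + 0.75(104) = 122.85 + 96.60 + 78.00 = 297.45
Eq. 3: 1.0(91) - 1.0(104) = 91.00 - 104.00 = -13.00
Eq. 4: 1.25(91) + 1.4(104) + 0.75(69) = 113.75 + 145.60 + 51.75 = 311.10
Maximum is from combination 4.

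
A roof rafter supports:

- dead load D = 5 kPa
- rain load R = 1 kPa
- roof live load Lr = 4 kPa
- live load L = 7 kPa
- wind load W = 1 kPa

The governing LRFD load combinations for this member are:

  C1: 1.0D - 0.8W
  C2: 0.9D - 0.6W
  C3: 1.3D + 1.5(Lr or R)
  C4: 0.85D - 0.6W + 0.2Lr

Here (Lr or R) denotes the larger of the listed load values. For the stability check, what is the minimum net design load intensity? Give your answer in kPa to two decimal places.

3.90 kPa

(Lr or R) → Lr = 4 kPa.
C1: 1.0(5) - 0.8(1) = 4.20
C2: 0.9(5) - 0.6(1) = 3.90
C3: 1.3(5) + 1.5(4) = 12.50
C4: 0.85(5) - 0.6(1) + 0.2(4) = 4.45
Combination 2 gives the minimum: 3.90 kPa.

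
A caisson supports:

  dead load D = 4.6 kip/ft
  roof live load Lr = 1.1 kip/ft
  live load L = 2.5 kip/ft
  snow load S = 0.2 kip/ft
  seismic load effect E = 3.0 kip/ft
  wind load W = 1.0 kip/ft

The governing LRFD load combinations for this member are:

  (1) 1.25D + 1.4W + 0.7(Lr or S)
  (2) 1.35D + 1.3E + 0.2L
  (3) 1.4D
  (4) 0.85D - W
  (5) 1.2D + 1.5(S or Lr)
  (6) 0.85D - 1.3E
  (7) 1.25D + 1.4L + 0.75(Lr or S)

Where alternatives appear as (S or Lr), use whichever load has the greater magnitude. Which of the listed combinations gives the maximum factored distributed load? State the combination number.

Combination 2

(Lr or S) → Lr = 1.1 kip/ft; (S or Lr) → Lr = 1.1 kip/ft.
(1) 1.25(4.6) + 1.4(1.0) + 0.7(1.1) = 7.9
(2) 1.35(4.6) + 1.3(3.0) + 0.2(2.5) = 6.2 + 3.9 + 0.5 = 10.6
(3) 1.4(4.6) = 6.4
(4) 0.85(4.6) - 1.0(1.0) = 3.9 - 1.0 = 2.9
(5) 1.2(4.6) + 1.5(1.1) = 5.5 + 1.7 = 7.2
(6) 0.85(4.6) - 1.3(3.0) = 3.9 - 3.9 = 0.0
(7) 1.25(4.6) + 1.4(2.5) + 0.75(1.1) = 5.8 + 3.5 + 0.8 = 10.1
The largest value is 10.6 kip/ft from combination 2.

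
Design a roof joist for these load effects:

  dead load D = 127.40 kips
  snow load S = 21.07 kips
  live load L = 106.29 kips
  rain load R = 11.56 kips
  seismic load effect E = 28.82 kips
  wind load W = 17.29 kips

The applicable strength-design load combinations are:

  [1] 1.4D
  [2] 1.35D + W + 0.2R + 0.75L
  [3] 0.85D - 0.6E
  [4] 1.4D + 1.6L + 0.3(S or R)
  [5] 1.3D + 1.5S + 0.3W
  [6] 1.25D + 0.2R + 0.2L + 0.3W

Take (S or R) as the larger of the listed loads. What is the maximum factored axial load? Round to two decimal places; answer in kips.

354.75 kips

(S or R) → S = 21.07 kips.
[1] 1.4(127.40) = 178.36
[2] 1.35(127.40) + 1.0(17.29) + 0.2(11.56) + 0.75(106.29) = 171.99 + 17.29 + 2.31 + 79.72 = 271.31
[3] 0.85(127.40) - 0.6(28.82) = 108.29 - 17.29 = 91.00
[4] 1.4(127.40) + 1.6(106.29) + 0.3(21.07) = 354.75
[5] 1.3(127.40) + 1.5(21.07) + 0.3(17.29) = 202.41
[6] 1.25(127.40) + 0.2(11.56) + 0.2(106.29) + 0.3(17.29) = 159.25 + 2.31 + 21.26 + 5.19 = 188.01
Combination 4 governs: P_u = 354.75 kips.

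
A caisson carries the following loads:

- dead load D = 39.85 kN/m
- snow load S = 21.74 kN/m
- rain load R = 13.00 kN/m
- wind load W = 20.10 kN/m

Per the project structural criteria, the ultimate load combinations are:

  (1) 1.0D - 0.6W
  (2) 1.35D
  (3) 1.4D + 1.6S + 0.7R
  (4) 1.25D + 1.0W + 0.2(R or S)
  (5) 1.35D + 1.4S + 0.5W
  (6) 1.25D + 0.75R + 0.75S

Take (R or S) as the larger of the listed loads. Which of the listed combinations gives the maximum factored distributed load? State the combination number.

Combination 3

(R or S) → S = 21.74 kN/m.
(1) 1.0(39.85) - 0.6(20.10) = 39.85 - 12.06 = 27.79
(2) 1.35(39.85) = 53.80
(3) 1.4(39.85) + 1.6(21.74) + 0.7(13.00) = 55.79 + 34.78 + 9.10 = 99.67
(4) 1.25(39.85) + 1.0(20.10) + 0.2(21.74) = 49.81 + 20.10 + 4.35 = 74.26
(5) 1.35(39.85) + 1.4(21.74) + 0.5(20.10) = 94.28
(6) 1.25(39.85) + 0.75(13.00) + 0.75(21.74) = 49.81 + 9.75 + 16.31 = 75.87
The largest value is 99.67 kN/m from combination 3.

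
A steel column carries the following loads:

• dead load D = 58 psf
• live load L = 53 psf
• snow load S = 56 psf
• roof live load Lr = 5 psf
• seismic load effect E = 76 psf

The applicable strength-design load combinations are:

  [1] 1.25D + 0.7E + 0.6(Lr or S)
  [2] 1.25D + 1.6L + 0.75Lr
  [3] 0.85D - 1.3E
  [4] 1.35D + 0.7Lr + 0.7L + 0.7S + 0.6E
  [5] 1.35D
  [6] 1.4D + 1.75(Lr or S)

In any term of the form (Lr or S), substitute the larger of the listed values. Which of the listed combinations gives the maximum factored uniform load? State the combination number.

Combination 4

(Lr or S) → S = 56 psf.
[1] 1.25(58) + 0.7(76) + 0.6(56) = 72.50 + 53.20 + 33.60 = 159.30
[2] 1.25(58) + 1.6(53) + 0.75(5) = 72.50 + 84.80 + 3.75 = 161.05
[3] 0.85(58) - 1.3(76) = 49.30 - 98.80 = -49.50
[4] 1.35(58) + 0.7(5) + 0.7(53) + 0.7(56) + 0.6(76) = 78.30 + 3.50 + 37.10 + 39.20 + 45.60 = 203.70
[5] 1.35(58) = 78.30
[6] 1.4(58) + 1.75(56) = 81.20 + 98.00 = 179.20
The largest value is 203.70 psf from combination 4.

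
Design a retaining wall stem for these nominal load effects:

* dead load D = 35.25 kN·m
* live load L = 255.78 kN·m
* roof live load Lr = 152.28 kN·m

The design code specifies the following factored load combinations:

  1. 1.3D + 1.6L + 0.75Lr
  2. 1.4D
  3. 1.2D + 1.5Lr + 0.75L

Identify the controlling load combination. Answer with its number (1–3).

Combination 1

1. 1.3(35.25) + 1.6(255.78) + 0.75(152.28) = 569.28
2. 1.4(35.25) = 49.35
3. 1.2(35.25) + 1.5(152.28) + 0.75(255.78) = 462.56
The largest value is 569.28 kN·m from combination 1.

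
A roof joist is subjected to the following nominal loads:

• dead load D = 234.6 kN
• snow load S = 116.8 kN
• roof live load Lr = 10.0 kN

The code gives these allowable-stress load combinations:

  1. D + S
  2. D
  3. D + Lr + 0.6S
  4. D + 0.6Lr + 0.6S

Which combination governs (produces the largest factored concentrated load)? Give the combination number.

Combination 1

1. 1.0(234.6) + 1.0(116.8) = 234.60 + 116.80 = 351.40
2. 1.0(234.6) = 234.60
3. 1.0(234.6) + 1.0(10.0) + 0.6(116.8) = 234.60 + 10.00 + 70.08 = 314.68
4. 1.0(234.6) + 0.6(10.0) + 0.6(116.8) = 234.60 + 6.00 + 70.08 = 310.68
The largest value is 351.40 kN from combination 1.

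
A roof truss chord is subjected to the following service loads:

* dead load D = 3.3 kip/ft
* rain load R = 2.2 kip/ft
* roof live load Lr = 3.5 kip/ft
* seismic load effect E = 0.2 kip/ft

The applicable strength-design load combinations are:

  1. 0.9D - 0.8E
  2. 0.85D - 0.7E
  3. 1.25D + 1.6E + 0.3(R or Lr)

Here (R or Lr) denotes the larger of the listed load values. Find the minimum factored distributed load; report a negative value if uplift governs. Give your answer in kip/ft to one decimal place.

(R or Lr) → Lr = 3.5 kip/ft.
1. 0.9(3.3) - 0.8(0.2) = 3.0 - 0.2 = 2.8
2. 0.85(3.3) - 0.7(0.2) = 2.8 - 0.1 = 2.7
3. 1.25(3.3) + 1.6(0.2) + 0.3(3.5) = 4.1 + 0.3 + 1.1 = 5.5
Combination 2 gives the minimum: 2.7 kip/ft.

2.7 kip/ft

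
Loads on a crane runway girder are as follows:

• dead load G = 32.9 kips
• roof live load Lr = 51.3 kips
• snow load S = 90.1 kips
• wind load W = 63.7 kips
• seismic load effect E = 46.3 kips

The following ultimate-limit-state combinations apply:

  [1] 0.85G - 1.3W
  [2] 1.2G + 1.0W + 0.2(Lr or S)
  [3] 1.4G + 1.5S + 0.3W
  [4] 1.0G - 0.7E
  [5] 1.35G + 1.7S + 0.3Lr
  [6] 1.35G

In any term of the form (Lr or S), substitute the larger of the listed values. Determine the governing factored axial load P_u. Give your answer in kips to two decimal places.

212.98 kips

(Lr or S) → S = 90.1 kips.
[1] 0.85(32.9) - 1.3(63.7) = -54.85
[2] 1.2(32.9) + 1.0(63.7) + 0.2(90.1) = 39.48 + 63.70 + 18.02 = 121.20
[3] 1.4(32.9) + 1.5(90.1) + 0.3(63.7) = 46.06 + 135.15 + 19.11 = 200.32
[4] 1.0(32.9) - 0.7(46.3) = 32.90 - 32.41 = 0.49
[5] 1.35(32.9) + 1.7(90.1) + 0.3(51.3) = 44.42 + 153.17 + 15.39 = 212.98
[6] 1.35(32.9) = 44.42
The controlling combination is 5, giving 212.98 kips.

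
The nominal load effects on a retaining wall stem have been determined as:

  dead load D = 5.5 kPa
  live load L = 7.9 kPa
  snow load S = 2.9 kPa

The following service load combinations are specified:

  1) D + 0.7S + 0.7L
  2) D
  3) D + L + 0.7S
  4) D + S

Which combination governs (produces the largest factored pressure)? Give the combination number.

Combination 3

1) 1.0(5.5) + 0.7(2.9) + 0.7(7.9) = 13.1
2) 1.0(5.5) = 5.5
3) 1.0(5.5) + 1.0(7.9) + 0.7(2.9) = 5.5 + 7.9 + 2.0 = 15.4
4) 1.0(5.5) + 1.0(2.9) = 5.5 + 2.9 = 8.4
The largest value is 15.4 kPa from combination 3.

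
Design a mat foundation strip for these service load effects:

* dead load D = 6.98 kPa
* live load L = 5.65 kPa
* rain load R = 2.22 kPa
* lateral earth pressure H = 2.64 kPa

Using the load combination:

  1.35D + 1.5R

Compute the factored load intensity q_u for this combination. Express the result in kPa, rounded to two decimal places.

12.75 kPa

1.35(6.98) + 1.5(2.22) = 9.42 + 3.33 = 12.75
q_u = 12.75 kPa.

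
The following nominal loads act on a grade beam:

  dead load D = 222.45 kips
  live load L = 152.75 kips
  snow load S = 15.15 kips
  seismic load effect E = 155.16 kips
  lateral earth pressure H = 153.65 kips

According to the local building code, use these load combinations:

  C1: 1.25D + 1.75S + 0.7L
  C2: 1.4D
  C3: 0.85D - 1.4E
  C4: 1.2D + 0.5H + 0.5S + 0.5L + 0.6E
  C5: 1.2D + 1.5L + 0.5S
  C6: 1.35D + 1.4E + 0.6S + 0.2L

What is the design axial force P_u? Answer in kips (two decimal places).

557.17 kips

C1: 1.25(222.45) + 1.75(15.15) + 0.7(152.75) = 278.06 + 26.51 + 106.93 = 411.50
C2: 1.4(222.45) = 311.43
C3: 0.85(222.45) - 1.4(155.16) = 189.08 - 217.22 = -28.14
C4: 1.2(222.45) + 0.5(153.65) + 0.5(15.15) + 0.5(152.75) + 0.6(155.16) = 520.81
C5: 1.2(222.45) + 1.5(152.75) + 0.5(15.15) = 503.64
C6: 1.35(222.45) + 1.4(155.16) + 0.6(15.15) + 0.2(152.75) = 300.31 + 217.22 + 9.09 + 30.55 = 557.17
The controlling combination is 6, giving 557.17 kips.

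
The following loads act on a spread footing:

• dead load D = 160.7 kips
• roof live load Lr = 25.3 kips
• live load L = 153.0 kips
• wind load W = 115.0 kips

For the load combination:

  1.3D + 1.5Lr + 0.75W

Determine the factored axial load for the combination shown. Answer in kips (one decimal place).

1.3(160.7) + 1.5(25.3) + 0.75(115.0) = 333.1
P_u = 333.1 kips.

333.1 kips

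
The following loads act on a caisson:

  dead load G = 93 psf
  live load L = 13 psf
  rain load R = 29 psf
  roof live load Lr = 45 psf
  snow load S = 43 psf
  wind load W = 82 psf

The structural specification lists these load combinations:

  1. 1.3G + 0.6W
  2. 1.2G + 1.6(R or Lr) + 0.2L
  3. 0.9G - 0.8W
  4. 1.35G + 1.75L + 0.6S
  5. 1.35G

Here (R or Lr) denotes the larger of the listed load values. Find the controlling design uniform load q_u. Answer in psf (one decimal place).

(R or Lr) → Lr = 45 psf.
1. 1.3(93) + 0.6(82) = 170.1
2. 1.2(93) + 1.6(45) + 0.2(13) = 186.2
3. 0.9(93) - 0.8(82) = 18.1
4. 1.35(93) + 1.75(13) + 0.6(43) = 174.1
5. 1.35(93) = 125.6
The controlling combination is 2, giving 186.2 psf.

186.2 psf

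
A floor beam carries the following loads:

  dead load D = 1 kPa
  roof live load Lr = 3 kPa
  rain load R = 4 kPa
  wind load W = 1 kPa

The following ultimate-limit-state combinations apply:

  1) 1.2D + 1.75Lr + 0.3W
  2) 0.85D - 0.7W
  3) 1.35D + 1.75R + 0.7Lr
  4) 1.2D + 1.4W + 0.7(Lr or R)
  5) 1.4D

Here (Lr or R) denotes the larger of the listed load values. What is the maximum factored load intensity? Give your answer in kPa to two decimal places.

10.45 kPa

(Lr or R) → R = 4 kPa.
1) 1.2(1) + 1.75(3) + 0.3(1) = 6.75
2) 0.85(1) - 0.7(1) = 0.15
3) 1.35(1) + 1.75(4) + 0.7(3) = 10.45
4) 1.2(1) + 1.4(1) + 0.7(4) = 5.40
5) 1.4(1) = 1.40
The controlling combination is 3, giving 10.45 kPa.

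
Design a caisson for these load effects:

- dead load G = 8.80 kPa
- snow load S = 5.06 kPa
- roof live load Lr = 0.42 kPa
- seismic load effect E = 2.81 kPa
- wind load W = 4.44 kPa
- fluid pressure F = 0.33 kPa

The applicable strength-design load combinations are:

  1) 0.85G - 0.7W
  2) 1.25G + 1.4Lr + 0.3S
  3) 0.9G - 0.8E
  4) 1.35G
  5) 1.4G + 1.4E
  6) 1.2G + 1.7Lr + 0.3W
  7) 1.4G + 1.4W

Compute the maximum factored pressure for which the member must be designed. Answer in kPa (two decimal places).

18.54 kPa

1) 0.85(8.80) - 0.7(4.44) = 4.37
2) 1.25(8.80) + 1.4(0.42) + 0.3(5.06) = 13.11
3) 0.9(8.80) - 0.8(2.81) = 5.67
4) 1.35(8.80) = 11.88
5) 1.4(8.80) + 1.4(2.81) = 16.25
6) 1.2(8.80) + 1.7(0.42) + 0.3(4.44) = 12.61
7) 1.4(8.80) + 1.4(4.44) = 18.54
Combination 7 governs: p_u = 18.54 kPa.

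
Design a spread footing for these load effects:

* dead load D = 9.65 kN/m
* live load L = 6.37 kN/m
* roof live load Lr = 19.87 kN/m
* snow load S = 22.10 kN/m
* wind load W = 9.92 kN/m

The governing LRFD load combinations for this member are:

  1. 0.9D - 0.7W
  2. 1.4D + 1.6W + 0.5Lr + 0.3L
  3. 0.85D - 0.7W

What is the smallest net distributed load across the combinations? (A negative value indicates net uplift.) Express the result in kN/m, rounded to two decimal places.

1.26 kN/m

1. 0.9(9.65) - 0.7(9.92) = 1.74
2. 1.4(9.65) + 1.6(9.92) + 0.5(19.87) + 0.3(6.37) = 13.51 + 15.87 + 9.94 + 1.91 = 41.23
3. 0.85(9.65) - 0.7(9.92) = 8.20 - 6.94 = 1.26
Combination 3 gives the minimum: 1.26 kN/m.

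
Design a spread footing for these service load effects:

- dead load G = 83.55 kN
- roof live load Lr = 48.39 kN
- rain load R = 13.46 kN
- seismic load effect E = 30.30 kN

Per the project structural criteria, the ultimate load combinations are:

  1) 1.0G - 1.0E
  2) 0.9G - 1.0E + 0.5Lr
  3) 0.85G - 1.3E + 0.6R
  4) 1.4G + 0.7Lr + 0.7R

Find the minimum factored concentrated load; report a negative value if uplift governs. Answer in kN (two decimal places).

39.70 kN

1) 1.0(83.55) - 1.0(30.30) = 83.55 - 30.30 = 53.25
2) 0.9(83.55) - 1.0(30.30) + 0.5(48.39) = 69.09
3) 0.85(83.55) - 1.3(30.30) + 0.6(13.46) = 39.70
4) 1.4(83.55) + 0.7(48.39) + 0.7(13.46) = 160.27
Combination 3 gives the minimum: 39.70 kN.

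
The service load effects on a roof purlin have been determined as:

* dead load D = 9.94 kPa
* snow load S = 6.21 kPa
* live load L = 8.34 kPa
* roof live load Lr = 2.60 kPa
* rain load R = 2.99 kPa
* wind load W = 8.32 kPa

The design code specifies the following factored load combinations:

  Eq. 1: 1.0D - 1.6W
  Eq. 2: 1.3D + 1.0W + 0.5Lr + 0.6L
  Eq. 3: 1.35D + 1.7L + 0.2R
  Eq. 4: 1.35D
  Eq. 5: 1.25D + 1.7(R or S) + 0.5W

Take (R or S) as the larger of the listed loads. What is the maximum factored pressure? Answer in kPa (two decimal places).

28.20 kPa

(R or S) → S = 6.21 kPa.
Eq. 1: 1.0(9.94) - 1.6(8.32) = -3.37
Eq. 2: 1.3(9.94) + 1.0(8.32) + 0.5(2.60) + 0.6(8.34) = 27.55
Eq. 3: 1.35(9.94) + 1.7(8.34) + 0.2(2.99) = 28.20
Eq. 4: 1.35(9.94) = 13.42
Eq. 5: 1.25(9.94) + 1.7(6.21) + 0.5(8.32) = 27.14
Maximum is from combination 3.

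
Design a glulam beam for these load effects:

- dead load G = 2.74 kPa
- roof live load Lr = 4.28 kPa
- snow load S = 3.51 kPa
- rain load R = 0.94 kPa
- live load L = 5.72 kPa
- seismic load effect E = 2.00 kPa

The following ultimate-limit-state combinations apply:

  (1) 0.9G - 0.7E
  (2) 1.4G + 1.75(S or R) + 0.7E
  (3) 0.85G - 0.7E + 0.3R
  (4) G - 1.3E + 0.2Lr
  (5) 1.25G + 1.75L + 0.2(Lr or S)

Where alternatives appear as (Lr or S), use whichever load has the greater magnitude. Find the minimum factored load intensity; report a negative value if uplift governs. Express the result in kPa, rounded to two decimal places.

(S or R) → S = 3.51 kPa; (Lr or S) → Lr = 4.28 kPa.
(1) 0.9(2.74) - 0.7(2.00) = 2.47 - 1.40 = 1.07
(2) 1.4(2.74) + 1.75(3.51) + 0.7(2.00) = 3.84 + 6.14 + 1.40 = 11.38
(3) 0.85(2.74) - 0.7(2.00) + 0.3(0.94) = 2.33 - 1.40 + 0.28 = 1.21
(4) 1.0(2.74) - 1.3(2.00) + 0.2(4.28) = 2.74 - 2.60 + 0.86 = 1.00
(5) 1.25(2.74) + 1.75(5.72) + 0.2(4.28) = 14.29
Combination 4 gives the minimum: 1.00 kPa.

1.00 kPa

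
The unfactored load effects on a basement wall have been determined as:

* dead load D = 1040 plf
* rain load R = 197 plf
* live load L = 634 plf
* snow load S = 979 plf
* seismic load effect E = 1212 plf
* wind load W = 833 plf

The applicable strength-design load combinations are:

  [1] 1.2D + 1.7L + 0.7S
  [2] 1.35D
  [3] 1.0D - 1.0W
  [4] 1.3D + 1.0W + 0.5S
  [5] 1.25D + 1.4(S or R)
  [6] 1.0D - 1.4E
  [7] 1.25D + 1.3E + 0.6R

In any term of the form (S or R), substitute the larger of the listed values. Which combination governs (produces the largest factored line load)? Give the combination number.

Combination 1

(S or R) → S = 979 plf.
[1] 1.2(1040) + 1.7(634) + 0.7(979) = 3011.10
[2] 1.35(1040) = 1404.00
[3] 1.0(1040) - 1.0(833) = 207.00
[4] 1.3(1040) + 1.0(833) + 0.5(979) = 2674.50
[5] 1.25(1040) + 1.4(979) = 2670.60
[6] 1.0(1040) - 1.4(1212) = -656.80
[7] 1.25(1040) + 1.3(1212) + 0.6(197) = 2993.80
The largest value is 3011.10 plf from combination 1.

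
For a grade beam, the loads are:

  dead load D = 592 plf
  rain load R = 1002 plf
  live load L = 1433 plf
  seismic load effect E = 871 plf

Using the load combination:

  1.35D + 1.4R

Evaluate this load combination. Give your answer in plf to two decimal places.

1.35(592) + 1.4(1002) = 799.20 + 1402.80 = 2202.00
w_u = 2202.00 plf.

2202.00 plf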